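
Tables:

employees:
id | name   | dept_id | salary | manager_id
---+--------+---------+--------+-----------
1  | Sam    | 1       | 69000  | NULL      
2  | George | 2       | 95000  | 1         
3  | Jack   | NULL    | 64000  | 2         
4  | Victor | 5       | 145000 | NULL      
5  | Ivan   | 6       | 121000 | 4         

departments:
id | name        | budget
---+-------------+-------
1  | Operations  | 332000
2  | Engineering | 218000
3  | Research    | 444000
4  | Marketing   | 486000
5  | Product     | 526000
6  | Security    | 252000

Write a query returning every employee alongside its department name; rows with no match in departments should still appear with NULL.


LEFT JOIN keeps every row from employees (the left table); where dept_id has no match in departments, the department columns become NULL. Walk through each employee:
  - employee 1 (Sam): dept_id=1 -> matches Operations
  - employee 2 (George): dept_id=2 -> matches Engineering
  - employee 3 (Jack): dept_id=NULL, no match -> kept with NULL
  - employee 4 (Victor): dept_id=5 -> matches Product
  - employee 5 (Ivan): dept_id=6 -> matches Security
All 5 rows appear; 1 has NULL department.

SQL:
SELECT a.name, b.name AS department
FROM employees a
LEFT JOIN departments b ON a.dept_id = b.id

Result:
name   | department 
-------+------------
Sam    | Operations 
George | Engineering
Jack   | NULL       
Victor | Product    
Ivan   | Security   


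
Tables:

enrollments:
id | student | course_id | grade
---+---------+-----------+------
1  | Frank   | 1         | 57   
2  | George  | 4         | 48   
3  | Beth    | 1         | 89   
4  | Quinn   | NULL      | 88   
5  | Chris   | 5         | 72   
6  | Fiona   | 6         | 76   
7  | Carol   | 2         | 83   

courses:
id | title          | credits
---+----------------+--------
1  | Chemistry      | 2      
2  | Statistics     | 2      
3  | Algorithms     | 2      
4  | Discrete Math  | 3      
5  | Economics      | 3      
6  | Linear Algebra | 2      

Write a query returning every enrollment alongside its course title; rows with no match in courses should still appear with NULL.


LEFT JOIN keeps every row from enrollments (the left table); where course_id has no match in courses, the course columns become NULL. Walk through each enrollment:
  - enrollment 1 (Frank): course_id=1 -> matches Chemistry
  - enrollment 2 (George): course_id=4 -> matches Discrete Math
  - enrollment 3 (Beth): course_id=1 -> matches Chemistry
  - enrollment 4 (Quinn): course_id=NULL, no match -> kept with NULL
  - enrollment 5 (Chris): course_id=5 -> matches Economics
  - enrollment 6 (Fiona): course_id=6 -> matches Linear Algebra
  - enrollment 7 (Carol): course_id=2 -> matches Statistics
All 7 rows appear; 1 has NULL course.

SQL:
SELECT a.student, b.title AS course
FROM enrollments a
LEFT JOIN courses b ON a.course_id = b.id

Result:
student | course        
--------+---------------
Frank   | Chemistry     
George  | Discrete Math 
Beth    | Chemistry     
Quinn   | NULL          
Chris   | Economics     
Fiona   | Linear Algebra
Carol   | Statistics    


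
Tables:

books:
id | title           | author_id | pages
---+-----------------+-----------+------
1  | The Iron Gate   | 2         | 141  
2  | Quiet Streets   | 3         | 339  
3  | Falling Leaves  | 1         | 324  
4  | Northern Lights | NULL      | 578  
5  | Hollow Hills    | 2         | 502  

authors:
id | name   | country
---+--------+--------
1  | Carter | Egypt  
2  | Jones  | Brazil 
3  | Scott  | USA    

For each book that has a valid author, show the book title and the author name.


INNER JOIN keeps only books rows whose author_id matches an id in authors. Walk through each book:
  - book 1 (The Iron Gate): author_id=2 -> matches Jones
  - book 2 (Quiet Streets): author_id=3 -> matches Scott
  - book 3 (Falling Leaves): author_id=1 -> matches Carter
  - book 4 (Northern Lights): author_id=NULL, no match -> dropped
  - book 5 (Hollow Hills): author_id=2 -> matches Jones
So 1 of 5 rows is dropped.

SQL:
SELECT a.title, b.name AS author
FROM books a
INNER JOIN authors b ON a.author_id = b.id

Result:
title          | author
---------------+-------
The Iron Gate  | Jones 
Quiet Streets  | Scott 
Falling Leaves | Carter
Hollow Hills   | Jones 


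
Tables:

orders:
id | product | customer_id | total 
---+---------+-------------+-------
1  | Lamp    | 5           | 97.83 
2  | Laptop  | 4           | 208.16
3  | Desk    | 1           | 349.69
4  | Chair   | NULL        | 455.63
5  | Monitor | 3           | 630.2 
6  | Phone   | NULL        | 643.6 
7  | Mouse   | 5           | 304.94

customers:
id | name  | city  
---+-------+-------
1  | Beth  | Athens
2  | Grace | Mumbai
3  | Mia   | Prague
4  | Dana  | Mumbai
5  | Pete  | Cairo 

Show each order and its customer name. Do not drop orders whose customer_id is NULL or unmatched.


LEFT JOIN keeps every row from orders (the left table); where customer_id has no match in customers, the customer columns become NULL. Walk through each order:
  - order 1 (Lamp): customer_id=5 -> matches Pete
  - order 2 (Laptop): customer_id=4 -> matches Dana
  - order 3 (Desk): customer_id=1 -> matches Beth
  - order 4 (Chair): customer_id=NULL, no match -> kept with NULL
  - order 5 (Monitor): customer_id=3 -> matches Mia
  - order 6 (Phone): customer_id=NULL, no match -> kept with NULL
  - order 7 (Mouse): customer_id=5 -> matches Pete
All 7 rows appear; 2 have NULL customer.

SQL:
SELECT a.product, b.name AS customer
FROM orders a
LEFT JOIN customers b ON a.customer_id = b.id

Result:
product | customer
--------+---------
Lamp    | Pete    
Laptop  | Dana    
Desk    | Beth    
Chair   | NULL    
Monitor | Mia     
Phone   | NULL    
Mouse   | Pete    


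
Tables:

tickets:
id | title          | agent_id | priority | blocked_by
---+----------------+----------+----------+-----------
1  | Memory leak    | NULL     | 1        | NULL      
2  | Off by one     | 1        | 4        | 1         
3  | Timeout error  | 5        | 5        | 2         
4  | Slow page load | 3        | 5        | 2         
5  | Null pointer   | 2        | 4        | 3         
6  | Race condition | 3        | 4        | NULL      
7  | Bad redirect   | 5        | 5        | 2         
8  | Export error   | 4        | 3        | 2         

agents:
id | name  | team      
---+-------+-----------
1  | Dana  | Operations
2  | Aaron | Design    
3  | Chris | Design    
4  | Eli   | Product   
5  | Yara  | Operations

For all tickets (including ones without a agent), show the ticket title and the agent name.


LEFT JOIN keeps every row from tickets (the left table); where agent_id has no match in agents, the agent columns become NULL. Walk through each ticket:
  - ticket 1 (Memory leak): agent_id=NULL, no match -> kept with NULL
  - ticket 2 (Off by one): agent_id=1 -> matches Dana
  - ticket 3 (Timeout error): agent_id=5 -> matches Yara
  - ticket 4 (Slow page load): agent_id=3 -> matches Chris
  - ticket 5 (Null pointer): agent_id=2 -> matches Aaron
  - ticket 6 (Race condition): agent_id=3 -> matches Chris
  - ticket 7 (Bad redirect): agent_id=5 -> matches Yara
  - ticket 8 (Export error): agent_id=4 -> matches Eli
All 8 rows appear; 1 has NULL agent.

SQL:
SELECT a.title, b.name AS agent
FROM tickets a
LEFT JOIN agents b ON a.agent_id = b.id

Result:
title          | agent
---------------+------
Memory leak    | NULL 
Off by one     | Dana 
Timeout error  | Yara 
Slow page load | Chris
Null pointer   | Aaron
Race condition | Chris
Bad redirect   | Yara 
Export error   | Eli  


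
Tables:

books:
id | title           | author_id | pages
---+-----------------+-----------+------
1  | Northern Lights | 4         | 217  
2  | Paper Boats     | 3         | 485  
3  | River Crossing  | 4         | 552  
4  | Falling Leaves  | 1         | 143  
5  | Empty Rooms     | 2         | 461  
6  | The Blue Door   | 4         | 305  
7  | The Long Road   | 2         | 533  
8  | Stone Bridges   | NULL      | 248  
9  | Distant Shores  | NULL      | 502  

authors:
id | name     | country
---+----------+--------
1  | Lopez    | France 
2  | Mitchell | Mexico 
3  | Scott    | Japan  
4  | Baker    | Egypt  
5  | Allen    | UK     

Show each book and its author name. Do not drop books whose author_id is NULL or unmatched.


LEFT JOIN keeps every row from books (the left table); where author_id has no match in authors, the author columns become NULL. Walk through each book:
  - book 1 (Northern Lights): author_id=4 -> matches Baker
  - book 2 (Paper Boats): author_id=3 -> matches Scott
  - book 3 (River Crossing): author_id=4 -> matches Baker
  - book 4 (Falling Leaves): author_id=1 -> matches Lopez
  - book 5 (Empty Rooms): author_id=2 -> matches Mitchell
  - book 6 (The Blue Door): author_id=4 -> matches Baker
  - book 7 (The Long Road): author_id=2 -> matches Mitchell
  - book 8 (Stone Bridges): author_id=NULL, no match -> kept with NULL
  - book 9 (Distant Shores): author_id=NULL, no match -> kept with NULL
All 9 rows appear; 2 have NULL author.

SQL:
SELECT a.title, b.name AS author
FROM books a
LEFT JOIN authors b ON a.author_id = b.id

Result:
title           | author  
----------------+---------
Northern Lights | Baker   
Paper Boats     | Scott   
River Crossing  | Baker   
Falling Leaves  | Lopez   
Empty Rooms     | Mitchell
The Blue Door   | Baker   
The Long Road   | Mitchell
Stone Bridges   | NULL    
Distant Shores  | NULL    


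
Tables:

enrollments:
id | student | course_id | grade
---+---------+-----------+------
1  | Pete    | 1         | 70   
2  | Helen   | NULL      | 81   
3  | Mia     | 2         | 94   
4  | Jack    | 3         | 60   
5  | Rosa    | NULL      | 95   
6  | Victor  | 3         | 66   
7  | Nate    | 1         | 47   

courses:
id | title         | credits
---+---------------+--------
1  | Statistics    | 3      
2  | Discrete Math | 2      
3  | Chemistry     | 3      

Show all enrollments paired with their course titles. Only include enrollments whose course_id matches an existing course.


INNER JOIN keeps only enrollments rows whose course_id matches an id in courses. Walk through each enrollment:
  - enrollment 1 (Pete): course_id=1 -> matches Statistics
  - enrollment 2 (Helen): course_id=NULL, no match -> dropped
  - enrollment 3 (Mia): course_id=2 -> matches Discrete Math
  - enrollment 4 (Jack): course_id=3 -> matches Chemistry
  - enrollment 5 (Rosa): course_id=NULL, no match -> dropped
  - enrollment 6 (Victor): course_id=3 -> matches Chemistry
  - enrollment 7 (Nate): course_id=1 -> matches Statistics
So 2 of 7 rows are dropped.

SQL:
SELECT a.student, b.title AS course
FROM enrollments a
INNER JOIN courses b ON a.course_id = b.id

Result:
student | course       
--------+--------------
Pete    | Statistics   
Mia     | Discrete Math
Jack    | Chemistry    
Victor  | Chemistry    
Nate    | Statistics   


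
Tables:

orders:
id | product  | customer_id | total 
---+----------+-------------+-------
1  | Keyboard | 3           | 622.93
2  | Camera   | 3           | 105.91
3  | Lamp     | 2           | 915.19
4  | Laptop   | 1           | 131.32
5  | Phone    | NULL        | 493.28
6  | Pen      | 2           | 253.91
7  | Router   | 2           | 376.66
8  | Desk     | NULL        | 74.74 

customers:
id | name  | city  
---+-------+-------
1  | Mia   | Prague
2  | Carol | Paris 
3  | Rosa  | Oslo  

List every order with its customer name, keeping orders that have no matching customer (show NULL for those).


LEFT JOIN keeps every row from orders (the left table); where customer_id has no match in customers, the customer columns become NULL. Walk through each order:
  - order 1 (Keyboard): customer_id=3 -> matches Rosa
  - order 2 (Camera): customer_id=3 -> matches Rosa
  - order 3 (Lamp): customer_id=2 -> matches Carol
  - order 4 (Laptop): customer_id=1 -> matches Mia
  - order 5 (Phone): customer_id=NULL, no match -> kept with NULL
  - order 6 (Pen): customer_id=2 -> matches Carol
  - order 7 (Router): customer_id=2 -> matches Carol
  - order 8 (Desk): customer_id=NULL, no match -> kept with NULL
All 8 rows appear; 2 have NULL customer.

SQL:
SELECT a.product, b.name AS customer
FROM orders a
LEFT JOIN customers b ON a.customer_id = b.id

Result:
product  | customer
---------+---------
Keyboard | Rosa    
Camera   | Rosa    
Lamp     | Carol   
Laptop   | Mia     
Phone    | NULL    
Pen      | Carol   
Router   | Carol   
Desk     | NULL    


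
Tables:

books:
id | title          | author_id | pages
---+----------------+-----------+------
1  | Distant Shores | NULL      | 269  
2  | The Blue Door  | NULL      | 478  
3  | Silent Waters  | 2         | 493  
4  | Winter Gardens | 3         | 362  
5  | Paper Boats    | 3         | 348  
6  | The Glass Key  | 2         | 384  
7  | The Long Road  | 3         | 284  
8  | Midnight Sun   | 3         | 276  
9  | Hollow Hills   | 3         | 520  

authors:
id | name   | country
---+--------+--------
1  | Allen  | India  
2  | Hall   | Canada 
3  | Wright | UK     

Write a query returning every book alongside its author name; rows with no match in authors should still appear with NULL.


LEFT JOIN keeps every row from books (the left table); where author_id has no match in authors, the author columns become NULL. Walk through each book:
  - book 1 (Distant Shores): author_id=NULL, no match -> kept with NULL
  - book 2 (The Blue Door): author_id=NULL, no match -> kept with NULL
  - book 3 (Silent Waters): author_id=2 -> matches Hall
  - book 4 (Winter Gardens): author_id=3 -> matches Wright
  - book 5 (Paper Boats): author_id=3 -> matches Wright
  - book 6 (The Glass Key): author_id=2 -> matches Hall
  - book 7 (The Long Road): author_id=3 -> matches Wright
  - book 8 (Midnight Sun): author_id=3 -> matches Wright
  - book 9 (Hollow Hills): author_id=3 -> matches Wright
All 9 rows appear; 2 have NULL author.

SQL:
SELECT a.title, b.name AS author
FROM books a
LEFT JOIN authors b ON a.author_id = b.id

Result:
title          | author
---------------+-------
Distant Shores | NULL  
The Blue Door  | NULL  
Silent Waters  | Hall  
Winter Gardens | Wright
Paper Boats    | Wright
The Glass Key  | Hall  
The Long Road  | Wright
Midnight Sun   | Wright
Hollow Hills   | Wright


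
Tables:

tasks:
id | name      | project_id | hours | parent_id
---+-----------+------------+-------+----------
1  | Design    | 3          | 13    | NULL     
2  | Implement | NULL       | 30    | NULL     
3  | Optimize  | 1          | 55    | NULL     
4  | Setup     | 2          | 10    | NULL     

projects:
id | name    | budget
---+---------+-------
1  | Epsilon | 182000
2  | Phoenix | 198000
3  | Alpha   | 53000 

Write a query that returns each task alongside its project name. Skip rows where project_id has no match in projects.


INNER JOIN keeps only tasks rows whose project_id matches an id in projects. Walk through each task:
  - task 1 (Design): project_id=3 -> matches Alpha
  - task 2 (Implement): project_id=NULL, no match -> dropped
  - task 3 (Optimize): project_id=1 -> matches Epsilon
  - task 4 (Setup): project_id=2 -> matches Phoenix
So 1 of 4 rows is dropped.

SQL:
SELECT a.name, b.name AS project
FROM tasks a
INNER JOIN projects b ON a.project_id = b.id

Result:
name     | project
---------+--------
Design   | Alpha  
Optimize | Epsilon
Setup    | Phoenix


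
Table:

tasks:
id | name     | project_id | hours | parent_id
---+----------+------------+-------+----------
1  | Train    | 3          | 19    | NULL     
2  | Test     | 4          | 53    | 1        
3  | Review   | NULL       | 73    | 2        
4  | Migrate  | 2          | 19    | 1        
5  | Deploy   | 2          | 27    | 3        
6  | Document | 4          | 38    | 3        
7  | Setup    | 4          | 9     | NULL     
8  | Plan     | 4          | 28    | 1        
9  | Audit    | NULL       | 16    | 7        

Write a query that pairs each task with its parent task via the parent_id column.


This is a self-join: tasks is joined to a second copy of itself, matching each row's parent_id to another row's id. Use LEFT JOIN so rows with parent_id=NULL are kept.
  - task 1 (Train): parent_id=NULL -> NULL
  - task 2 (Test): parent_id=1 -> Train
  - task 3 (Review): parent_id=2 -> Test
  - task 4 (Migrate): parent_id=1 -> Train
  - task 5 (Deploy): parent_id=3 -> Review
  - task 6 (Document): parent_id=3 -> Review
  - task 7 (Setup): parent_id=NULL -> NULL
  - task 8 (Plan): parent_id=1 -> Train
  - task 9 (Audit): parent_id=7 -> Setup

SQL:
SELECT a.name AS item, b.name AS parent
FROM tasks a
LEFT JOIN tasks b ON a.parent_id = b.id

Result:
item     | parent
---------+-------
Train    | NULL  
Test     | Train 
Review   | Test  
Migrate  | Train 
Deploy   | Review
Document | Review
Setup    | NULL  
Plan     | Train 
Audit    | Setup 


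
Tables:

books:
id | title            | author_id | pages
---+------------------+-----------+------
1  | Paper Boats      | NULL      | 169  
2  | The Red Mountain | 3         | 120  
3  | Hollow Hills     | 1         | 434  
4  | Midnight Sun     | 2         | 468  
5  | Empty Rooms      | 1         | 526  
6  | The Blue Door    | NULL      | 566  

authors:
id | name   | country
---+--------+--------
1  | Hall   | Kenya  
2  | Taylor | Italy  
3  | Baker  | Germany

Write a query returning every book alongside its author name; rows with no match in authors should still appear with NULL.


LEFT JOIN keeps every row from books (the left table); where author_id has no match in authors, the author columns become NULL. Walk through each book:
  - book 1 (Paper Boats): author_id=NULL, no match -> kept with NULL
  - book 2 (The Red Mountain): author_id=3 -> matches Baker
  - book 3 (Hollow Hills): author_id=1 -> matches Hall
  - book 4 (Midnight Sun): author_id=2 -> matches Taylor
  - book 5 (Empty Rooms): author_id=1 -> matches Hall
  - book 6 (The Blue Door): author_id=NULL, no match -> kept with NULL
All 6 rows appear; 2 have NULL author.

SQL:
SELECT a.title, b.name AS author
FROM books a
LEFT JOIN authors b ON a.author_id = b.id

Result:
title            | author
-----------------+-------
Paper Boats      | NULL  
The Red Mountain | Baker 
Hollow Hills     | Hall  
Midnight Sun     | Taylor
Empty Rooms      | Hall  
The Blue Door    | NULL  


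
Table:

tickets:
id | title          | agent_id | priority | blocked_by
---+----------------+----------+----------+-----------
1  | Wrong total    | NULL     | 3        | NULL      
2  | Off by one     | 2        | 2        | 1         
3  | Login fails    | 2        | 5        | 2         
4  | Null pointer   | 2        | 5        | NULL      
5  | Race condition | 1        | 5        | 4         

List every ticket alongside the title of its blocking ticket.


This is a self-join: tickets is joined to a second copy of itself, matching each row's blocked_by to another row's id. Use LEFT JOIN so rows with blocked_by=NULL are kept.
  - ticket 1 (Wrong total): blocked_by=NULL -> NULL
  - ticket 2 (Off by one): blocked_by=1 -> Wrong total
  - ticket 3 (Login fails): blocked_by=2 -> Off by one
  - ticket 4 (Null pointer): blocked_by=NULL -> NULL
  - ticket 5 (Race condition): blocked_by=4 -> Null pointer

SQL:
SELECT a.title AS item, b.title AS blocked_by
FROM tickets a
LEFT JOIN tickets b ON a.blocked_by = b.id

Result:
item           | blocked_by  
---------------+-------------
Wrong total    | NULL        
Off by one     | Wrong total 
Login fails    | Off by one  
Null pointer   | NULL        
Race condition | Null pointer


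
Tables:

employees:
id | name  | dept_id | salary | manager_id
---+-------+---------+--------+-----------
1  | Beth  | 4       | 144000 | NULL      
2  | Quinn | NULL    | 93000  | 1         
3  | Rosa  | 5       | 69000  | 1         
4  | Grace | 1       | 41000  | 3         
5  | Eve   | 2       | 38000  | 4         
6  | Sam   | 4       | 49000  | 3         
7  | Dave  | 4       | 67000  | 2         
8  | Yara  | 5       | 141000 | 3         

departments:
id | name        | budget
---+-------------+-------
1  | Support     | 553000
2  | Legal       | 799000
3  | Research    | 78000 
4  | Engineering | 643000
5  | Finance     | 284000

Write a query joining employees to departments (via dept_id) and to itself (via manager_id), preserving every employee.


Two LEFT JOINs from the same base table employees: one to departments via dept_id, one to employees itself via manager_id. Both are LEFT so every employee is preserved.
Match against departments:
  - employee 1 (Beth): dept_id=4 -> matches Engineering
  - employee 2 (Quinn): dept_id=NULL, no match -> kept with NULL
  - employee 3 (Rosa): dept_id=5 -> matches Finance
  - employee 4 (Grace): dept_id=1 -> matches Support
  - employee 5 (Eve): dept_id=2 -> matches Legal
  - employee 6 (Sam): dept_id=4 -> matches Engineering
  - employee 7 (Dave): dept_id=4 -> matches Engineering
  - employee 8 (Yara): dept_id=5 -> matches Finance
Match against employees (self):
  - employee 1 (Beth): manager_id=NULL -> NULL
  - employee 2 (Quinn): manager_id=1 -> Beth
  - employee 3 (Rosa): manager_id=1 -> Beth
  - employee 4 (Grace): manager_id=3 -> Rosa
  - employee 5 (Eve): manager_id=4 -> Grace
  - employee 6 (Sam): manager_id=3 -> Rosa
  - employee 7 (Dave): manager_id=2 -> Quinn
  - employee 8 (Yara): manager_id=3 -> Rosa

SQL:
SELECT a.name, b.name AS department, c.name AS manager
FROM employees a
LEFT JOIN departments b ON a.dept_id = b.id
LEFT JOIN employees c ON a.manager_id = c.id

Result:
name  | department  | manager
------+-------------+--------
Beth  | Engineering | NULL   
Quinn | NULL        | Beth   
Rosa  | Finance     | Beth   
Grace | Support     | Rosa   
Eve   | Legal       | Grace  
Sam   | Engineering | Rosa   
Dave  | Engineering | Quinn  
Yara  | Finance     | Rosa   


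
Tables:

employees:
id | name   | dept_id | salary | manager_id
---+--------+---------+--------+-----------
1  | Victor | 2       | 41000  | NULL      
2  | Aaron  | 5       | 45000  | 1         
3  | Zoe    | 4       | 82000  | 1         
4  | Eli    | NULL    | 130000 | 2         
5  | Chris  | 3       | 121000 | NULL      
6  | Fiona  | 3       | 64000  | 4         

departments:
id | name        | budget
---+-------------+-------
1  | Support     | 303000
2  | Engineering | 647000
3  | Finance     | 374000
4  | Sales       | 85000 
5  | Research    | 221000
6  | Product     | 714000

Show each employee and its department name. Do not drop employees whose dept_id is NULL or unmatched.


LEFT JOIN keeps every row from employees (the left table); where dept_id has no match in departments, the department columns become NULL. Walk through each employee:
  - employee 1 (Victor): dept_id=2 -> matches Engineering
  - employee 2 (Aaron): dept_id=5 -> matches Research
  - employee 3 (Zoe): dept_id=4 -> matches Sales
  - employee 4 (Eli): dept_id=NULL, no match -> kept with NULL
  - employee 5 (Chris): dept_id=3 -> matches Finance
  - employee 6 (Fiona): dept_id=3 -> matches Finance
All 6 rows appear; 1 has NULL department.

SQL:
SELECT a.name, b.name AS department
FROM employees a
LEFT JOIN departments b ON a.dept_id = b.id

Result:
name   | department 
-------+------------
Victor | Engineering
Aaron  | Research   
Zoe    | Sales      
Eli    | NULL       
Chris  | Finance    
Fiona  | Finance    


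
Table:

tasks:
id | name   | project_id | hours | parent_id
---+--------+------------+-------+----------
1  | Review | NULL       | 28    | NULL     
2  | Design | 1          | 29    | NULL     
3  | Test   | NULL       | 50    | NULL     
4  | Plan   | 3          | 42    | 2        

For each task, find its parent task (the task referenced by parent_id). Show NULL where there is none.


This is a self-join: tasks is joined to a second copy of itself, matching each row's parent_id to another row's id. Use LEFT JOIN so rows with parent_id=NULL are kept.
  - task 1 (Review): parent_id=NULL -> NULL
  - task 2 (Design): parent_id=NULL -> NULL
  - task 3 (Test): parent_id=NULL -> NULL
  - task 4 (Plan): parent_id=2 -> Design

SQL:
SELECT a.name AS item, b.name AS parent
FROM tasks a
LEFT JOIN tasks b ON a.parent_id = b.id

Result:
item   | parent
-------+-------
Review | NULL  
Design | NULL  
Test   | NULL  
Plan   | Design


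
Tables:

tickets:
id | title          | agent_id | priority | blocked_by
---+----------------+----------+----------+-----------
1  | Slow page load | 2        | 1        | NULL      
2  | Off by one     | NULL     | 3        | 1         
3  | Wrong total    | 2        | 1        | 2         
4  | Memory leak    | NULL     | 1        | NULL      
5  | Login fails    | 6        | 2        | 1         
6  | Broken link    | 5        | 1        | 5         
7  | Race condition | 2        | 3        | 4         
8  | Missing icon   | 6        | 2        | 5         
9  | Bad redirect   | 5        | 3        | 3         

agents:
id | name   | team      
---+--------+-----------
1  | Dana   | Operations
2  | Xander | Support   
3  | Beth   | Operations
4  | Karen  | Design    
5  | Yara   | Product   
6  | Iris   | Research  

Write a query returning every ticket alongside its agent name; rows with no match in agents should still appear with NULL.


LEFT JOIN keeps every row from tickets (the left table); where agent_id has no match in agents, the agent columns become NULL. Walk through each ticket:
  - ticket 1 (Slow page load): agent_id=2 -> matches Xander
  - ticket 2 (Off by one): agent_id=NULL, no match -> kept with NULL
  - ticket 3 (Wrong total): agent_id=2 -> matches Xander
  - ticket 4 (Memory leak): agent_id=NULL, no match -> kept with NULL
  - ticket 5 (Login fails): agent_id=6 -> matches Iris
  - ticket 6 (Broken link): agent_id=5 -> matches Yara
  - ticket 7 (Race condition): agent_id=2 -> matches Xander
  - ticket 8 (Missing icon): agent_id=6 -> matches Iris
  - ticket 9 (Bad redirect): agent_id=5 -> matches Yara
All 9 rows appear; 2 have NULL agent.

SQL:
SELECT a.title, b.name AS agent
FROM tickets a
LEFT JOIN agents b ON a.agent_id = b.id

Result:
title          | agent 
---------------+-------
Slow page load | Xander
Off by one     | NULL  
Wrong total    | Xander
Memory leak    | NULL  
Login fails    | Iris  
Broken link    | Yara  
Race condition | Xander
Missing icon   | Iris  
Bad redirect   | Yara  


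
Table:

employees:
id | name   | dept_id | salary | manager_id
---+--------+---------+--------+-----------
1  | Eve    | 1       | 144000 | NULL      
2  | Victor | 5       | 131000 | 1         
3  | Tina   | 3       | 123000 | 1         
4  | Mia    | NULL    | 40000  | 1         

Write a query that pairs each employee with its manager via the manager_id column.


This is a self-join: employees is joined to a second copy of itself, matching each row's manager_id to another row's id. Use LEFT JOIN so rows with manager_id=NULL are kept.
  - employee 1 (Eve): manager_id=NULL -> NULL
  - employee 2 (Victor): manager_id=1 -> Eve
  - employee 3 (Tina): manager_id=1 -> Eve
  - employee 4 (Mia): manager_id=1 -> Eve

SQL:
SELECT a.name AS item, b.name AS manager
FROM employees a
LEFT JOIN employees b ON a.manager_id = b.id

Result:
item   | manager
-------+--------
Eve    | NULL   
Victor | Eve    
Tina   | Eve    
Mia    | Eve    


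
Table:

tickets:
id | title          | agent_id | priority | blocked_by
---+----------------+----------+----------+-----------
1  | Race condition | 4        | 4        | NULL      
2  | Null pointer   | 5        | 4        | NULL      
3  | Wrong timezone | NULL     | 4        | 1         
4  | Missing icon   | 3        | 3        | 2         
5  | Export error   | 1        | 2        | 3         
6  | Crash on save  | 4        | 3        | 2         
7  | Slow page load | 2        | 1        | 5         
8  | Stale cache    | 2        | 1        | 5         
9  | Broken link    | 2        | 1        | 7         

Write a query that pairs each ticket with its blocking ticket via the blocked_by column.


This is a self-join: tickets is joined to a second copy of itself, matching each row's blocked_by to another row's id. Use LEFT JOIN so rows with blocked_by=NULL are kept.
  - ticket 1 (Race condition): blocked_by=NULL -> NULL
  - ticket 2 (Null pointer): blocked_by=NULL -> NULL
  - ticket 3 (Wrong timezone): blocked_by=1 -> Race condition
  - ticket 4 (Missing icon): blocked_by=2 -> Null pointer
  - ticket 5 (Export error): blocked_by=3 -> Wrong timezone
  - ticket 6 (Crash on save): blocked_by=2 -> Null pointer
  - ticket 7 (Slow page load): blocked_by=5 -> Export error
  - ticket 8 (Stale cache): blocked_by=5 -> Export error
  - ticket 9 (Broken link): blocked_by=7 -> Slow page load

SQL:
SELECT a.title AS item, b.title AS blocked_by
FROM tickets a
LEFT JOIN tickets b ON a.blocked_by = b.id

Result:
item           | blocked_by    
---------------+---------------
Race condition | NULL          
Null pointer   | NULL          
Wrong timezone | Race condition
Missing icon   | Null pointer  
Export error   | Wrong timezone
Crash on save  | Null pointer  
Slow page load | Export error  
Stale cache    | Export error  
Broken link    | Slow page load


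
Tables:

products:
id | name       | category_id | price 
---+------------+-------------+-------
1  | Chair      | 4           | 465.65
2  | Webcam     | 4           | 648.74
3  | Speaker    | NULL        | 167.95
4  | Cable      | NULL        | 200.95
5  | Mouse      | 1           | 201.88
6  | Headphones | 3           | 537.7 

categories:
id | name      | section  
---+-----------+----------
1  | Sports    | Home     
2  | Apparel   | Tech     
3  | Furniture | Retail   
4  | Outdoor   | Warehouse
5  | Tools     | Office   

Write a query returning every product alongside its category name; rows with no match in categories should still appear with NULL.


LEFT JOIN keeps every row from products (the left table); where category_id has no match in categories, the category columns become NULL. Walk through each product:
  - product 1 (Chair): category_id=4 -> matches Outdoor
  - product 2 (Webcam): category_id=4 -> matches Outdoor
  - product 3 (Speaker): category_id=NULL, no match -> kept with NULL
  - product 4 (Cable): category_id=NULL, no match -> kept with NULL
  - product 5 (Mouse): category_id=1 -> matches Sports
  - product 6 (Headphones): category_id=3 -> matches Furniture
All 6 rows appear; 2 have NULL category.

SQL:
SELECT a.name, b.name AS category
FROM products a
LEFT JOIN categories b ON a.category_id = b.id

Result:
name       | category 
-----------+----------
Chair      | Outdoor  
Webcam     | Outdoor  
Speaker    | NULL     
Cable      | NULL     
Mouse      | Sports   
Headphones | Furniture


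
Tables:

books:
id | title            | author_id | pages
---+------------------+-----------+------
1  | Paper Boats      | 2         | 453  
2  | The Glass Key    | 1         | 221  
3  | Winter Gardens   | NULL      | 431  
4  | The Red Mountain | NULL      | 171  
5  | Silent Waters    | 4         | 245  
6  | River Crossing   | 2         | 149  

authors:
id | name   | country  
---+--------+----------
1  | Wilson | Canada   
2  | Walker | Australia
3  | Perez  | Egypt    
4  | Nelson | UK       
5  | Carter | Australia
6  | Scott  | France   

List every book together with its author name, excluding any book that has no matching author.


INNER JOIN keeps only books rows whose author_id matches an id in authors. Walk through each book:
  - book 1 (Paper Boats): author_id=2 -> matches Walker
  - book 2 (The Glass Key): author_id=1 -> matches Wilson
  - book 3 (Winter Gardens): author_id=NULL, no match -> dropped
  - book 4 (The Red Mountain): author_id=NULL, no match -> dropped
  - book 5 (Silent Waters): author_id=4 -> matches Nelson
  - book 6 (River Crossing): author_id=2 -> matches Walker
So 2 of 6 rows are dropped.

SQL:
SELECT a.title, b.name AS author
FROM books a
INNER JOIN authors b ON a.author_id = b.id

Result:
title          | author
---------------+-------
Paper Boats    | Walker
The Glass Key  | Wilson
Silent Waters  | Nelson
River Crossing | Walker


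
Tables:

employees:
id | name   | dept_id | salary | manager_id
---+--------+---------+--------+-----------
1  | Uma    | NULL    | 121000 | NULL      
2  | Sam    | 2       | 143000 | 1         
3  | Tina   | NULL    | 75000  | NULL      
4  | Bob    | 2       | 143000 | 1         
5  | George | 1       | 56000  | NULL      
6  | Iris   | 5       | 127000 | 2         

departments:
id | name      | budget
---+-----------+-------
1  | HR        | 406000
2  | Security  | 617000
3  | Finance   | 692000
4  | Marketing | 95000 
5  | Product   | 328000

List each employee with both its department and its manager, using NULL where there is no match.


Two LEFT JOINs from the same base table employees: one to departments via dept_id, one to employees itself via manager_id. Both are LEFT so every employee is preserved.
Match against departments:
  - employee 1 (Uma): dept_id=NULL, no match -> kept with NULL
  - employee 2 (Sam): dept_id=2 -> matches Security
  - employee 3 (Tina): dept_id=NULL, no match -> kept with NULL
  - employee 4 (Bob): dept_id=2 -> matches Security
  - employee 5 (George): dept_id=1 -> matches HR
  - employee 6 (Iris): dept_id=5 -> matches Product
Match against employees (self):
  - employee 1 (Uma): manager_id=NULL -> NULL
  - employee 2 (Sam): manager_id=1 -> Uma
  - employee 3 (Tina): manager_id=NULL -> NULL
  - employee 4 (Bob): manager_id=1 -> Uma
  - employee 5 (George): manager_id=NULL -> NULL
  - employee 6 (Iris): manager_id=2 -> Sam

SQL:
SELECT a.name, b.name AS department, c.name AS manager
FROM employees a
LEFT JOIN departments b ON a.dept_id = b.id
LEFT JOIN employees c ON a.manager_id = c.id

Result:
name   | department | manager
-------+------------+--------
Uma    | NULL       | NULL   
Sam    | Security   | Uma    
Tina   | NULL       | NULL   
Bob    | Security   | Uma    
George | HR         | NULL   
Iris   | Product    | Sam    


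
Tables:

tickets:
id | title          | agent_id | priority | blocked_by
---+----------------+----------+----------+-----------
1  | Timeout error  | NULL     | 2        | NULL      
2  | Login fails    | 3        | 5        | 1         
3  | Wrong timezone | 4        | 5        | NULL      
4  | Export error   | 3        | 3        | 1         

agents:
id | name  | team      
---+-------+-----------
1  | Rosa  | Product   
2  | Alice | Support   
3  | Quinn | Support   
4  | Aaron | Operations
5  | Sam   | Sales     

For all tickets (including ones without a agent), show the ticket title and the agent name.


LEFT JOIN keeps every row from tickets (the left table); where agent_id has no match in agents, the agent columns become NULL. Walk through each ticket:
  - ticket 1 (Timeout error): agent_id=NULL, no match -> kept with NULL
  - ticket 2 (Login fails): agent_id=3 -> matches Quinn
  - ticket 3 (Wrong timezone): agent_id=4 -> matches Aaron
  - ticket 4 (Export error): agent_id=3 -> matches Quinn
All 4 rows appear; 1 has NULL agent.

SQL:
SELECT a.title, b.name AS agent
FROM tickets a
LEFT JOIN agents b ON a.agent_id = b.id

Result:
title          | agent
---------------+------
Timeout error  | NULL 
Login fails    | Quinn
Wrong timezone | Aaron
Export error   | Quinn


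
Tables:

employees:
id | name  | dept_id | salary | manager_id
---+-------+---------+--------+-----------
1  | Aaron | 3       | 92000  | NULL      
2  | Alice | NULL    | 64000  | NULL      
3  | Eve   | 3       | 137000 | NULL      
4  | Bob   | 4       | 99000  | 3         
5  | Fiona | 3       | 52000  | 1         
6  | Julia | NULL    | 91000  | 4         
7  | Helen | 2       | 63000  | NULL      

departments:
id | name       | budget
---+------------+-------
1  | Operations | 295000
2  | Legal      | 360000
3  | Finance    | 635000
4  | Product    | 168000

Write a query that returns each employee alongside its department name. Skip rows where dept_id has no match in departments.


INNER JOIN keeps only employees rows whose dept_id matches an id in departments. Walk through each employee:
  - employee 1 (Aaron): dept_id=3 -> matches Finance
  - employee 2 (Alice): dept_id=NULL, no match -> dropped
  - employee 3 (Eve): dept_id=3 -> matches Finance
  - employee 4 (Bob): dept_id=4 -> matches Product
  - employee 5 (Fiona): dept_id=3 -> matches Finance
  - employee 6 (Julia): dept_id=NULL, no match -> dropped
  - employee 7 (Helen): dept_id=2 -> matches Legal
So 2 of 7 rows are dropped.

SQL:
SELECT a.name, b.name AS department
FROM employees a
INNER JOIN departments b ON a.dept_id = b.id

Result:
name  | department
------+-----------
Aaron | Finance   
Eve   | Finance   
Bob   | Product   
Fiona | Finance   
Helen | Legal     


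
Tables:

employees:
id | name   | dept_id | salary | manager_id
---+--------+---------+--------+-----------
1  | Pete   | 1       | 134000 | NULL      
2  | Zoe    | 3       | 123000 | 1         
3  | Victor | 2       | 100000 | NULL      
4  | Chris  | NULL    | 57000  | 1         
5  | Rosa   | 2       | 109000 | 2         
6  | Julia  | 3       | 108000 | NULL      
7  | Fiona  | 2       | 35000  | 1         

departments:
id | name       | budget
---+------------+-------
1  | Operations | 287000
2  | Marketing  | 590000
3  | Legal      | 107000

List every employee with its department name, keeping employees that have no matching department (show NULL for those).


LEFT JOIN keeps every row from employees (the left table); where dept_id has no match in departments, the department columns become NULL. Walk through each employee:
  - employee 1 (Pete): dept_id=1 -> matches Operations
  - employee 2 (Zoe): dept_id=3 -> matches Legal
  - employee 3 (Victor): dept_id=2 -> matches Marketing
  - employee 4 (Chris): dept_id=NULL, no match -> kept with NULL
  - employee 5 (Rosa): dept_id=2 -> matches Marketing
  - employee 6 (Julia): dept_id=3 -> matches Legal
  - employee 7 (Fiona): dept_id=2 -> matches Marketing
All 7 rows appear; 1 has NULL department.

SQL:
SELECT a.name, b.name AS department
FROM employees a
LEFT JOIN departments b ON a.dept_id = b.id

Result:
name   | department
-------+-----------
Pete   | Operations
Zoe    | Legal     
Victor | Marketing 
Chris  | NULL      
Rosa   | Marketing 
Julia  | Legal     
Fiona  | Marketing 


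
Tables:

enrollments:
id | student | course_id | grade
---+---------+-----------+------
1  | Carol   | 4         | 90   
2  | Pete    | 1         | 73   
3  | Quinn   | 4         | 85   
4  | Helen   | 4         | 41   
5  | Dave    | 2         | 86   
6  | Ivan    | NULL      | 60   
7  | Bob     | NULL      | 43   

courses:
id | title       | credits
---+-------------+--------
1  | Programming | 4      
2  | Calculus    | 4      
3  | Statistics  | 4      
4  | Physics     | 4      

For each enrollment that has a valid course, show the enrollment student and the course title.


INNER JOIN keeps only enrollments rows whose course_id matches an id in courses. Walk through each enrollment:
  - enrollment 1 (Carol): course_id=4 -> matches Physics
  - enrollment 2 (Pete): course_id=1 -> matches Programming
  - enrollment 3 (Quinn): course_id=4 -> matches Physics
  - enrollment 4 (Helen): course_id=4 -> matches Physics
  - enrollment 5 (Dave): course_id=2 -> matches Calculus
  - enrollment 6 (Ivan): course_id=NULL, no match -> dropped
  - enrollment 7 (Bob): course_id=NULL, no match -> dropped
So 2 of 7 rows are dropped.

SQL:
SELECT a.student, b.title AS course
FROM enrollments a
INNER JOIN courses b ON a.course_id = b.id

Result:
student | course     
--------+------------
Carol   | Physics    
Pete    | Programming
Quinn   | Physics    
Helen   | Physics    
Dave    | Calculus   


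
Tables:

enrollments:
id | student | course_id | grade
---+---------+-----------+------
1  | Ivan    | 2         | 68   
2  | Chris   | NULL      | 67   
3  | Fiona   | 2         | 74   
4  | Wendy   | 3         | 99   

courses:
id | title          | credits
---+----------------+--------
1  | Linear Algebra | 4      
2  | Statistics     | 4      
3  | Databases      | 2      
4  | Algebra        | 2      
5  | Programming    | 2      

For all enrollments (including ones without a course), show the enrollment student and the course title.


LEFT JOIN keeps every row from enrollments (the left table); where course_id has no match in courses, the course columns become NULL. Walk through each enrollment:
  - enrollment 1 (Ivan): course_id=2 -> matches Statistics
  - enrollment 2 (Chris): course_id=NULL, no match -> kept with NULL
  - enrollment 3 (Fiona): course_id=2 -> matches Statistics
  - enrollment 4 (Wendy): course_id=3 -> matches Databases
All 4 rows appear; 1 has NULL course.

SQL:
SELECT a.student, b.title AS course
FROM enrollments a
LEFT JOIN courses b ON a.course_id = b.id

Result:
student | course    
--------+-----------
Ivan    | Statistics
Chris   | NULL      
Fiona   | Statistics
Wendy   | Databases 
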